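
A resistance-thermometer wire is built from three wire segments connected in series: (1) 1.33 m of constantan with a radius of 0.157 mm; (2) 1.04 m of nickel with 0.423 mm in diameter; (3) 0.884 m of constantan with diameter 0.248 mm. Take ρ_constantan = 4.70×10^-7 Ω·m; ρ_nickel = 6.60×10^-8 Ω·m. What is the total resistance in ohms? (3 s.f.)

Seg 1: A = πr² = π(1.5700e-04 m)² = 7.744e-08 m²
R_1 = (4.70×10^-7)(1.33)/(7.744e-08) = 8.072 Ω
Seg 2: A = π(d/2)² = π(2.1150e-04 m)² = 1.405e-07 m²
R_2 = (6.60×10^-8)(1.04)/(1.405e-07) = 0.4884 Ω
Seg 3: A = π(d/2)² = π(1.2400e-04 m)² = 4.831e-08 m²
R_3 = (4.70×10^-7)(0.884)/(4.831e-08) = 8.601 Ω
R_total = R_1 + R_2 + R_3 = 17.2 Ω

17.2 Ω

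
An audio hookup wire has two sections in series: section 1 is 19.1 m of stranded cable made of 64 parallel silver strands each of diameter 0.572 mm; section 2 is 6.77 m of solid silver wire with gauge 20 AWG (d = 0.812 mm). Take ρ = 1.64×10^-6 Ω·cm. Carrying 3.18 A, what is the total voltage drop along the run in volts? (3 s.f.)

ρ = 1.64×10^-6 Ω·cm = 1.64×10^-8 Ω·m
Section 1: A_strand = π(2.8600e-04)² = 2.570e-07 m²; R₁ = ρL/(N·A_s) = (1.64×10^-8)(19.1)/(64×2.570e-07) = 0.01905 Ω
Section 2: A = π(0.812/2 mm)² = π(4.0600e-04 m)² = 5.178e-07 m²
R₂ = (1.64×10^-8)(6.77)/(5.178e-07) = 0.2144 Ω
R = R₁ + R₂ = 0.2334 Ω
V = IR = 3.18 × 0.2334 = 0.742 V

0.742 V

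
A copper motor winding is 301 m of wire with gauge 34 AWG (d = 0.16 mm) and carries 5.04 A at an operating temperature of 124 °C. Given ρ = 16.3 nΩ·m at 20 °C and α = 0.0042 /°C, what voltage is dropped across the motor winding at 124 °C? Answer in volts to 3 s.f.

ρ = 16.3 nΩ·m = 1.63×10^-8 Ω·m
A = π(0.16/2 mm)² = π(8.0000e-05 m)² = 2.011e-08 m²
R₍20₎ = ρL/A = (1.63×10^-8)(301)/(2.011e-08) = 244 Ω
R₍124₎ = R₍20₎(1 + αΔT) = 244 × (1 + 0.0042×104) = 350.6 Ω
V = IR = 5.04 × 350.6 = 1770 V

1770 V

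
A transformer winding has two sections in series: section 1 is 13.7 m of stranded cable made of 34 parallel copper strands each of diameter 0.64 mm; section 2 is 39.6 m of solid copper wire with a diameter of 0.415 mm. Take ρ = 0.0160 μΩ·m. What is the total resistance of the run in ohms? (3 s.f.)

4.70 Ω

ρ = 0.0160 μΩ·m = 1.60×10^-8 Ω·m
Section 1: A_strand = π(3.2000e-04)² = 3.217e-07 m²; R₁ = ρL/(N·A_s) = (1.60×10^-8)(13.7)/(34×3.217e-07) = 0.02004 Ω
Section 2: A = π(d/2)² = π(2.0750e-04 m)² = 1.353e-07 m²
R₂ = (1.60×10^-8)(39.6)/(1.353e-07) = 4.684 Ω
R = R₁ + R₂ = 4.70 Ω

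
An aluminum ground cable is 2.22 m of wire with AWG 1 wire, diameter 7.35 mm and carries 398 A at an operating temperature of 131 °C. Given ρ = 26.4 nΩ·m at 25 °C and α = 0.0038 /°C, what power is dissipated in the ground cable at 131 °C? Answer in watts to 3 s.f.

307 W

ρ = 26.4 nΩ·m = 2.64×10^-8 Ω·m
A = π(7.35/2 mm)² = π(3.6750e-03 m)² = 4.243e-05 m²
R₍25₎ = ρL/A = (2.64×10^-8)(2.22)/(4.243e-05) = 0.001381 Ω
R₍131₎ = R₍25₎(1 + αΔT) = 0.001381 × (1 + 0.0038×106) = 0.001938 Ω
P = I²R = (398)² × 0.001938 = 307 W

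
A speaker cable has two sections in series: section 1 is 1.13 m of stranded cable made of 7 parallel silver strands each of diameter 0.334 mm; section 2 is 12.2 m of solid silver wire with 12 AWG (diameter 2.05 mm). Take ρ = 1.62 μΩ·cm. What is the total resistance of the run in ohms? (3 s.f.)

ρ = 1.62 μΩ·cm = 1.62×10^-8 Ω·m
Section 1: A_strand = π(1.6700e-04)² = 8.762e-08 m²; R₁ = ρL/(N·A_s) = (1.62×10^-8)(1.13)/(7×8.762e-08) = 0.02985 Ω
Section 2: A = π(2.05/2 mm)² = π(1.0250e-03 m)² = 3.301e-06 m²
R₂ = (1.62×10^-8)(12.2)/(3.301e-06) = 0.05988 Ω
R = R₁ + R₂ = 0.0897 Ω

0.0897 Ω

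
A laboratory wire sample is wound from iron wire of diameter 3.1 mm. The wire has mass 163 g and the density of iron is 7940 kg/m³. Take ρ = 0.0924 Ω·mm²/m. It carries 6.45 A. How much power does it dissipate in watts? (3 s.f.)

ρ = 0.0924 Ω·mm²/m = 9.24×10^-8 Ω·m
A = π(d/2)² = π(1.5500e-03 m)² = 7.5477e-06 m²
L = m/(density·A) = 0.163/(7940×7.5477e-06) = 2.72 m
R = ρL/A = (9.24×10^-8)(2.72)/(7.5477e-06) = 0.0333 Ω
P = I²R = (6.45)² × 0.0333 = 1.39 W

1.39 W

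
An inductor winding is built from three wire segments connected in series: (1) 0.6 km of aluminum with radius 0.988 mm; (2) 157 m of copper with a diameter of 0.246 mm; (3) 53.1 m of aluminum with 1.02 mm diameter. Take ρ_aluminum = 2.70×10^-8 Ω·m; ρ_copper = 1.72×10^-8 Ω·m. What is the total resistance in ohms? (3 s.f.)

63.9 Ω

Seg 1: A = πr² = π(9.8800e-04 m)² = 3.067e-06 m²
R_1 = (2.70×10^-8)(600)/(3.067e-06) = 5.283 Ω
Seg 2: A = π(d/2)² = π(1.2300e-04 m)² = 4.753e-08 m²
R_2 = (1.72×10^-8)(157)/(4.753e-08) = 56.82 Ω
Seg 3: A = π(d/2)² = π(5.1000e-04 m)² = 8.171e-07 m²
R_3 = (2.70×10^-8)(53.1)/(8.171e-07) = 1.755 Ω
R_total = R_1 + R_2 + R_3 = 63.9 Ω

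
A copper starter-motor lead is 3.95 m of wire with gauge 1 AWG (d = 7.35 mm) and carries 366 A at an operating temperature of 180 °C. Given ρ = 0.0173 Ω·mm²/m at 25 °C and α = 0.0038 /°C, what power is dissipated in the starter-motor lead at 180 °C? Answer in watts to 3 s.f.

343 W

ρ = 0.0173 Ω·mm²/m = 1.73×10^-8 Ω·m
A = π(7.35/2 mm)² = π(3.6750e-03 m)² = 4.243e-05 m²
R₍25₎ = ρL/A = (1.73×10^-8)(3.95)/(4.243e-05) = 0.001611 Ω
R₍180₎ = R₍25₎(1 + αΔT) = 0.001611 × (1 + 0.0038×155) = 0.002559 Ω
P = I²R = (366)² × 0.002559 = 343 W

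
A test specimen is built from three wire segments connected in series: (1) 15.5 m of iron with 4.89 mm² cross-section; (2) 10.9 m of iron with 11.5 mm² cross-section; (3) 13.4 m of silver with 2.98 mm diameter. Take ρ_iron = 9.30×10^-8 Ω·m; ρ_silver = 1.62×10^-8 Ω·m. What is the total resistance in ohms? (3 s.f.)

Seg 1: A = 4.89 mm² = 4.890e-06 m²
R_1 = (9.30×10^-8)(15.5)/(4.890e-06) = 0.2948 Ω
Seg 2: A = 11.5 mm² = 1.150e-05 m²
R_2 = (9.30×10^-8)(10.9)/(1.150e-05) = 0.08815 Ω
Seg 3: A = π(d/2)² = π(1.4900e-03 m)² = 6.975e-06 m²
R_3 = (1.62×10^-8)(13.4)/(6.975e-06) = 0.03112 Ω
R_total = R_1 + R_2 + R_3 = 0.414 Ω

0.414 Ω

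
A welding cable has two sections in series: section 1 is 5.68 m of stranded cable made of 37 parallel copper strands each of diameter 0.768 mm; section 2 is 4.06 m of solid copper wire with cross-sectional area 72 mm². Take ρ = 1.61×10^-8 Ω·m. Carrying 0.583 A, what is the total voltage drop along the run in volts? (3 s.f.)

0.00364 V

Section 1: A_strand = π(3.8400e-04)² = 4.632e-07 m²; R₁ = ρL/(N·A_s) = (1.61×10^-8)(5.68)/(37×4.632e-07) = 0.005335 Ω
Section 2: A = 72 mm² = 7.200e-05 m²
R₂ = (1.61×10^-8)(4.06)/(7.200e-05) = 9.079×10^-4 Ω
R = R₁ + R₂ = 0.006243 Ω
V = IR = 0.583 × 0.006243 = 0.00364 V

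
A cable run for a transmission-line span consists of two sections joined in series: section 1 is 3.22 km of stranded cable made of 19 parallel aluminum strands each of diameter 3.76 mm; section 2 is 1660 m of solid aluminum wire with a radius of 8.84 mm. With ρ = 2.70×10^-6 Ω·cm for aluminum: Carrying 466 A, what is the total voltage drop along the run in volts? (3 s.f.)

ρ = 2.70×10^-6 Ω·cm = 2.70×10^-8 Ω·m
Section 1: A_strand = π(1.8800e-03)² = 1.110e-05 m²; R₁ = ρL/(N·A_s) = (2.70×10^-8)(3220)/(19×1.110e-05) = 0.4121 Ω
Section 2: A = πr² = π(8.8400e-03 m)² = 2.455e-04 m²
R₂ = (2.70×10^-8)(1660)/(2.455e-04) = 0.1826 Ω
R = R₁ + R₂ = 0.5947 Ω
V = IR = 466 × 0.5947 = 277 V

277 V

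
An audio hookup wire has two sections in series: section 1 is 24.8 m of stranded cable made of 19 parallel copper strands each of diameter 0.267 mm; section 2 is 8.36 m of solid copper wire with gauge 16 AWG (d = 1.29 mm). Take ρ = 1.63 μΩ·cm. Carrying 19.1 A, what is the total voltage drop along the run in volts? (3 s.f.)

9.25 V

ρ = 1.63 μΩ·cm = 1.63×10^-8 Ω·m
Section 1: A_strand = π(1.3350e-04)² = 5.599e-08 m²; R₁ = ρL/(N·A_s) = (1.63×10^-8)(24.8)/(19×5.599e-08) = 0.38 Ω
Section 2: A = π(1.29/2 mm)² = π(6.4500e-04 m)² = 1.307e-06 m²
R₂ = (1.63×10^-8)(8.36)/(1.307e-06) = 0.1043 Ω
R = R₁ + R₂ = 0.4843 Ω
V = IR = 19.1 × 0.4843 = 9.25 V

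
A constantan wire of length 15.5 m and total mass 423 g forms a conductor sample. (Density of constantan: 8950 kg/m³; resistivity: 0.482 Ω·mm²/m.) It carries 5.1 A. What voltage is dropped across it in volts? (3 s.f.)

12.5 V

ρ = 0.482 Ω·mm²/m = 4.82×10^-7 Ω·m
A = m/(density·L) = 0.423/(8950×15.5) = 3.0492e-06 m²
R = ρL/A = (4.82×10^-7)(15.5)/(3.0492e-06) = 2.45 Ω
V = IR = 5.1 × 2.45 = 12.5 V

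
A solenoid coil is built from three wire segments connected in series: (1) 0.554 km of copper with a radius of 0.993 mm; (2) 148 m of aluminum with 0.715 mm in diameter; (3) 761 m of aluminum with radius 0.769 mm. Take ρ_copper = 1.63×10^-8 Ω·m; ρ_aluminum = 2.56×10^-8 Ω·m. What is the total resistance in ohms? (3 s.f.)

22.8 Ω

Seg 1: A = πr² = π(9.9300e-04 m)² = 3.098e-06 m²
R_1 = (1.63×10^-8)(554)/(3.098e-06) = 2.915 Ω
Seg 2: A = π(d/2)² = π(3.5750e-04 m)² = 4.015e-07 m²
R_2 = (2.56×10^-8)(148)/(4.015e-07) = 9.436 Ω
Seg 3: A = πr² = π(7.6900e-04 m)² = 1.858e-06 m²
R_3 = (2.56×10^-8)(761)/(1.858e-06) = 10.49 Ω
R_total = R_1 + R_2 + R_3 = 22.8 Ω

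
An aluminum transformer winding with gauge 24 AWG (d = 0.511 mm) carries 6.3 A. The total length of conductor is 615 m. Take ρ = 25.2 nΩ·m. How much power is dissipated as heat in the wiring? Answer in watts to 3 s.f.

3000 W

ρ = 25.2 nΩ·m = 2.52×10^-8 Ω·m
A = π(0.511/2 mm)² = π(2.5550e-04 m)² = 2.051e-07 m²
R = ρL/A = (2.52×10^-8)(615)/(2.051e-07) = 75.57 Ω
P = I²R = (6.3)² × 75.57 = 3000 W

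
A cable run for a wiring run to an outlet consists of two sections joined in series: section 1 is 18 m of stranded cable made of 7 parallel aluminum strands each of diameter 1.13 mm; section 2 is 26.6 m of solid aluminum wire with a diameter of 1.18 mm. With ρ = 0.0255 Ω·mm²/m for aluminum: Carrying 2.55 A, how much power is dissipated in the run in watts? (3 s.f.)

4.46 W

ρ = 0.0255 Ω·mm²/m = 2.55×10^-8 Ω·m
Section 1: A_strand = π(5.6500e-04)² = 1.003e-06 m²; R₁ = ρL/(N·A_s) = (2.55×10^-8)(18)/(7×1.003e-06) = 0.06538 Ω
Section 2: A = π(d/2)² = π(5.9000e-04 m)² = 1.094e-06 m²
R₂ = (2.55×10^-8)(26.6)/(1.094e-06) = 0.6203 Ω
R = R₁ + R₂ = 0.6856 Ω
P = I²R = (2.55)² × 0.6856 = 4.46 W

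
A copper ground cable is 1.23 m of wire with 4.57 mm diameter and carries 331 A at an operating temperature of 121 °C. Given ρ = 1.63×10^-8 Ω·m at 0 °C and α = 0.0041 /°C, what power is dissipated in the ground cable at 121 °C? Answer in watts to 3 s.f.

200 W

A = π(d/2)² = π(2.2850e-03 m)² = 1.640e-05 m²
R₍0₎ = ρL/A = (1.63×10^-8)(1.23)/(1.640e-05) = 0.001222 Ω
R₍121₎ = R₍0₎(1 + αΔT) = 0.001222 × (1 + 0.0041×121) = 0.001829 Ω
P = I²R = (331)² × 0.001829 = 200 W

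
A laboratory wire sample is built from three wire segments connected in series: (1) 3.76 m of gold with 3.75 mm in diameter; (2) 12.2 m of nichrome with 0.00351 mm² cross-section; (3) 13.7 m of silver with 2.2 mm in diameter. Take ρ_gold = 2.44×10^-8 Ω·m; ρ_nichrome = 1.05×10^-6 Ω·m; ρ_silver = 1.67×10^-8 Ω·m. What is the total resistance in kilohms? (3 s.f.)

Seg 1: A = π(d/2)² = π(1.8750e-03 m)² = 1.104e-05 m²
R_1 = (2.44×10^-8)(3.76)/(1.104e-05) = 0.008307 Ω
Seg 2: A = 0.00351 mm² = 3.510e-09 m²
R_2 = (1.05×10^-6)(12.2)/(3.510e-09) = 3650 Ω
Seg 3: A = π(d/2)² = π(1.1000e-03 m)² = 3.801e-06 m²
R_3 = (1.67×10^-8)(13.7)/(3.801e-06) = 0.06019 Ω
R_total = R_1 + R_2 + R_3 = 3.65 kΩ

3.65 kΩ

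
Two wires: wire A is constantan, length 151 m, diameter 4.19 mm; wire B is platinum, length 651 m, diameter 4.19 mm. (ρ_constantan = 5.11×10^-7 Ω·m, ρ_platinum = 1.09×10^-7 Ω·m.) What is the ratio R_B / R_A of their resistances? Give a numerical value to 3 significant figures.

R ∝ ρL/d², so R_B/R_A = (ρ_B/ρ_A) × (L_B/L_A)
= (1.09×10^-7/5.11×10^-7) × (651/151) = 0.920

0.920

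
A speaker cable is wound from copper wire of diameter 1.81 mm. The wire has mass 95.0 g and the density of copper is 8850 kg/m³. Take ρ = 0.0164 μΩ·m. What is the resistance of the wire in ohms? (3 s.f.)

0.0266 Ω

ρ = 0.0164 μΩ·m = 1.64×10^-8 Ω·m
A = π(d/2)² = π(9.0500e-04 m)² = 2.5730e-06 m²
L = m/(density·A) = 0.095/(8850×2.5730e-06) = 4.172 m
R = ρL/A = (1.64×10^-8)(4.172)/(2.5730e-06) = 0.0266 Ω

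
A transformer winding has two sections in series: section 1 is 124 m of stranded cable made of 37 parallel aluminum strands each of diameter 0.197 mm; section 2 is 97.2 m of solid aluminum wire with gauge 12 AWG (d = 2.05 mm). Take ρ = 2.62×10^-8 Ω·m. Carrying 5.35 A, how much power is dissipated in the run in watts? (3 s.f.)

105 W

Section 1: A_strand = π(9.8500e-05)² = 3.048e-08 m²; R₁ = ρL/(N·A_s) = (2.62×10^-8)(124)/(37×3.048e-08) = 2.881 Ω
Section 2: A = π(2.05/2 mm)² = π(1.0250e-03 m)² = 3.301e-06 m²
R₂ = (2.62×10^-8)(97.2)/(3.301e-06) = 0.7716 Ω
R = R₁ + R₂ = 3.652 Ω
P = I²R = (5.35)² × 3.652 = 105 W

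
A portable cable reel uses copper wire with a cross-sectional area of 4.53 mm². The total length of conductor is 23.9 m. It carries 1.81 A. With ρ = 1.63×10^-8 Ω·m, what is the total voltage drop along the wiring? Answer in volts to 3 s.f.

0.156 V

A = 4.53 mm² = 4.530e-06 m²
R = ρL/A = (1.63×10^-8)(23.9)/(4.530e-06) = 0.086 Ω
V = IR = 1.81 × 0.086 = 0.156 V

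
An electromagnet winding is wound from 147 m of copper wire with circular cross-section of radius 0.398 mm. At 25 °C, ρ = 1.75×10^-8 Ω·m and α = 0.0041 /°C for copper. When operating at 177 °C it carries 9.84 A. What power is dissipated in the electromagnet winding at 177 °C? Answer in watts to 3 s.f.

812 W

A = πr² = π(3.9800e-04 m)² = 4.976e-07 m²
R₍25₎ = ρL/A = (1.75×10^-8)(147)/(4.976e-07) = 5.169 Ω
R₍177₎ = R₍25₎(1 + αΔT) = 5.169 × (1 + 0.0041×152) = 8.391 Ω
P = I²R = (9.84)² × 8.391 = 812 W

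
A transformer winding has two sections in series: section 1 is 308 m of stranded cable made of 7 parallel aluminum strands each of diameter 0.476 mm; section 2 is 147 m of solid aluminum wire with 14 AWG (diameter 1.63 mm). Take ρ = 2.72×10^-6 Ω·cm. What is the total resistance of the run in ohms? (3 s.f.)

8.64 Ω

ρ = 2.72×10^-6 Ω·cm = 2.72×10^-8 Ω·m
Section 1: A_strand = π(2.3800e-04)² = 1.780e-07 m²; R₁ = ρL/(N·A_s) = (2.72×10^-8)(308)/(7×1.780e-07) = 6.725 Ω
Section 2: A = π(1.63/2 mm)² = π(8.1500e-04 m)² = 2.087e-06 m²
R₂ = (2.72×10^-8)(147)/(2.087e-06) = 1.916 Ω
R = R₁ + R₂ = 8.64 Ω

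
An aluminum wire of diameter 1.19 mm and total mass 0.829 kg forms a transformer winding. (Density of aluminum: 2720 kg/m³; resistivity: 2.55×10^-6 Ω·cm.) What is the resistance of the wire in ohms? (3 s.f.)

ρ = 2.55×10^-6 Ω·cm = 2.55×10^-8 Ω·m
A = π(d/2)² = π(5.9500e-04 m)² = 1.1122e-06 m²
L = m/(density·A) = 0.829/(2720×1.1122e-06) = 274 m
R = ρL/A = (2.55×10^-8)(274)/(1.1122e-06) = 6.28 Ω

6.28 Ω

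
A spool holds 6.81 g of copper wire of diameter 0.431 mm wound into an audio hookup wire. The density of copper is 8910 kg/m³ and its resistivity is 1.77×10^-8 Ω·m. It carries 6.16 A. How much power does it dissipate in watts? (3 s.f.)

A = π(d/2)² = π(2.1550e-04 m)² = 1.4590e-07 m²
L = m/(density·A) = 0.00681/(8910×1.4590e-07) = 5.239 m
R = ρL/A = (1.77×10^-8)(5.239)/(1.4590e-07) = 0.6356 Ω
P = I²R = (6.16)² × 0.6356 = 24.1 W

24.1 W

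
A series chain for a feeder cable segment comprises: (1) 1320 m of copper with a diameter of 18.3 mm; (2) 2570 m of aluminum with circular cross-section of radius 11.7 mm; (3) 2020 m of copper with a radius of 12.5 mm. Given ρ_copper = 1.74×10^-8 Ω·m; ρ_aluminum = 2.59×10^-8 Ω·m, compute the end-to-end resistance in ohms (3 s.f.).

Seg 1: A = π(d/2)² = π(9.1500e-03 m)² = 2.630e-04 m²
R_1 = (1.74×10^-8)(1320)/(2.630e-04) = 0.08732 Ω
Seg 2: A = πr² = π(1.1700e-02 m)² = 4.301e-04 m²
R_2 = (2.59×10^-8)(2570)/(4.301e-04) = 0.1548 Ω
Seg 3: A = πr² = π(1.2500e-02 m)² = 4.909e-04 m²
R_3 = (1.74×10^-8)(2020)/(4.909e-04) = 0.0716 Ω
R_total = R_1 + R_2 + R_3 = 0.314 Ω

0.314 Ω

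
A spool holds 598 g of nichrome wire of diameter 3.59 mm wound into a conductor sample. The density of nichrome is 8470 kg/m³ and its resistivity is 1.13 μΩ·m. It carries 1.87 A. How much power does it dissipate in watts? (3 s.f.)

ρ = 1.13 μΩ·m = 1.13×10^-6 Ω·m
A = π(d/2)² = π(1.7950e-03 m)² = 1.0122e-05 m²
L = m/(density·A) = 0.598/(8470×1.0122e-05) = 6.975 m
R = ρL/A = (1.13×10^-6)(6.975)/(1.0122e-05) = 0.7786 Ω
P = I²R = (1.87)² × 0.7786 = 2.72 W

2.72 W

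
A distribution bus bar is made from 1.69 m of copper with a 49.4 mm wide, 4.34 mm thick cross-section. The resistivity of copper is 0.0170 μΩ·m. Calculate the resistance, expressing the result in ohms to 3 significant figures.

1.34×10^-4 Ω

ρ = 0.0170 μΩ·m = 1.70×10^-8 Ω·m
A = 49.4 × 4.34 mm² = 214 mm² = 2.144e-04 m²
R = ρL/A = (1.70×10^-8)(1.69 m)/(2.144e-04 m²) = 1.34×10^-4 Ω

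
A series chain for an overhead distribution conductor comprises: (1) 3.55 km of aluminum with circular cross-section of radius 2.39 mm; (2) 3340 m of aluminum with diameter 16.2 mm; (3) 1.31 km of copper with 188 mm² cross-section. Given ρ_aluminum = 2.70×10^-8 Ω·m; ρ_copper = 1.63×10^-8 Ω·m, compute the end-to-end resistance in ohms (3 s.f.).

5.89 Ω

Seg 1: A = πr² = π(2.3900e-03 m)² = 1.795e-05 m²
R_1 = (2.70×10^-8)(3550)/(1.795e-05) = 5.341 Ω
Seg 2: A = π(d/2)² = π(8.1000e-03 m)² = 2.061e-04 m²
R_2 = (2.70×10^-8)(3340)/(2.061e-04) = 0.4375 Ω
Seg 3: A = 188 mm² = 1.880e-04 m²
R_3 = (1.63×10^-8)(1310)/(1.880e-04) = 0.1136 Ω
R_total = R_1 + R_2 + R_3 = 5.89 Ω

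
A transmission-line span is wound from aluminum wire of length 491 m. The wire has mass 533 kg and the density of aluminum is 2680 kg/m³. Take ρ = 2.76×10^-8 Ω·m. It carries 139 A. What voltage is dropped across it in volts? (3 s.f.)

A = m/(density·L) = 533/(2680×491) = 4.0505e-04 m²
R = ρL/A = (2.76×10^-8)(491)/(4.0505e-04) = 0.03346 Ω
V = IR = 139 × 0.03346 = 4.65 V

4.65 V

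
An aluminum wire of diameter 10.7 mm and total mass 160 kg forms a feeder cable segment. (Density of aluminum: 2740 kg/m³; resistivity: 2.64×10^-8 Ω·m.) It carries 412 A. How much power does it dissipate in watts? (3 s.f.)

A = π(d/2)² = π(5.3500e-03 m)² = 8.9920e-05 m²
L = m/(density·A) = 160/(2740×8.9920e-05) = 649.4 m
R = ρL/A = (2.64×10^-8)(649.4)/(8.9920e-05) = 0.1907 Ω
P = I²R = (412)² × 0.1907 = 32400 W

32400 W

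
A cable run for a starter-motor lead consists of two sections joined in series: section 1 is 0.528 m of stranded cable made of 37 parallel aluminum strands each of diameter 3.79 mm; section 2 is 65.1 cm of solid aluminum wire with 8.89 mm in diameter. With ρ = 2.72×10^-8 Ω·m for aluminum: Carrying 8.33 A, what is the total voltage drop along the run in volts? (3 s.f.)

0.00266 V

Section 1: A_strand = π(1.8950e-03)² = 1.128e-05 m²; R₁ = ρL/(N·A_s) = (2.72×10^-8)(0.528)/(37×1.128e-05) = 3.441×10^-5 Ω
Section 2: A = π(d/2)² = π(4.4450e-03 m)² = 6.207e-05 m²
R₂ = (2.72×10^-8)(0.651)/(6.207e-05) = 2.853×10^-4 Ω
R = R₁ + R₂ = 3.197×10^-4 Ω
V = IR = 8.33 × 3.197×10^-4 = 0.00266 V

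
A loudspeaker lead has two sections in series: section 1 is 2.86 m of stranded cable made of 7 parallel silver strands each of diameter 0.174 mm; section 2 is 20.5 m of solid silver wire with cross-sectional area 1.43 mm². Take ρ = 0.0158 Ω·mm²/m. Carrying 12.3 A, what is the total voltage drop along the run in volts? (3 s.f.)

ρ = 0.0158 Ω·mm²/m = 1.58×10^-8 Ω·m
Section 1: A_strand = π(8.7000e-05)² = 2.378e-08 m²; R₁ = ρL/(N·A_s) = (1.58×10^-8)(2.86)/(7×2.378e-08) = 0.2715 Ω
Section 2: A = 1.43 mm² = 1.430e-06 m²
R₂ = (1.58×10^-8)(20.5)/(1.430e-06) = 0.2265 Ω
R = R₁ + R₂ = 0.498 Ω
V = IR = 12.3 × 0.498 = 6.13 V

6.13 V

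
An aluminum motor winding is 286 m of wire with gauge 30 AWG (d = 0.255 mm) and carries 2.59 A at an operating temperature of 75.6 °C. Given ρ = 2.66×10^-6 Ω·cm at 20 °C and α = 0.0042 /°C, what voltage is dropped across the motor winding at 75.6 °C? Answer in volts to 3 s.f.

ρ = 2.66×10^-6 Ω·cm = 2.66×10^-8 Ω·m
A = π(0.255/2 mm)² = π(1.2750e-04 m)² = 5.107e-08 m²
R₍20₎ = ρL/A = (2.66×10^-8)(286)/(5.107e-08) = 149 Ω
R₍75.6₎ = R₍20₎(1 + αΔT) = 149 × (1 + 0.0042×55.6) = 183.7 Ω
V = IR = 2.59 × 183.7 = 476 V

476 V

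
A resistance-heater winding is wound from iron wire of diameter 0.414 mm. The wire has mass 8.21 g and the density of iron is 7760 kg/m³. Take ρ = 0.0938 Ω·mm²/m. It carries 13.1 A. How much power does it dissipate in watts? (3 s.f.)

940 W

ρ = 0.0938 Ω·mm²/m = 9.38×10^-8 Ω·m
A = π(d/2)² = π(2.0700e-04 m)² = 1.3461e-07 m²
L = m/(density·A) = 0.00821/(7760×1.3461e-07) = 7.859 m
R = ρL/A = (9.38×10^-8)(7.859)/(1.3461e-07) = 5.477 Ω
P = I²R = (13.1)² × 5.477 = 940 W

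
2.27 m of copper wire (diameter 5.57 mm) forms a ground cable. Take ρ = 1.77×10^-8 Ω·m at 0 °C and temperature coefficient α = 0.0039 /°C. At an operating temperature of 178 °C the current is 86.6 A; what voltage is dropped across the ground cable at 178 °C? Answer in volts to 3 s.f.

0.242 V

A = π(d/2)² = π(2.7850e-03 m)² = 2.437e-05 m²
R₍0₎ = ρL/A = (1.77×10^-8)(2.27)/(2.437e-05) = 0.001649 Ω
R₍178₎ = R₍0₎(1 + αΔT) = 0.001649 × (1 + 0.0039×178) = 0.002794 Ω
V = IR = 86.6 × 0.002794 = 0.242 V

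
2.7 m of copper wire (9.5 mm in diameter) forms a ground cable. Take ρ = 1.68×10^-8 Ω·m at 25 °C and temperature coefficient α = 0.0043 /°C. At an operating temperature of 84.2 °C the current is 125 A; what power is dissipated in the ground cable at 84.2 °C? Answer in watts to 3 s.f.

A = π(d/2)² = π(4.7500e-03 m)² = 7.088e-05 m²
R₍25₎ = ρL/A = (1.68×10^-8)(2.7)/(7.088e-05) = 6.399×10^-4 Ω
R₍84.2₎ = R₍25₎(1 + αΔT) = 6.399×10^-4 × (1 + 0.0043×59.2) = 8.028×10^-4 Ω
P = I²R = (125)² × 8.028×10^-4 = 12.5 W

12.5 W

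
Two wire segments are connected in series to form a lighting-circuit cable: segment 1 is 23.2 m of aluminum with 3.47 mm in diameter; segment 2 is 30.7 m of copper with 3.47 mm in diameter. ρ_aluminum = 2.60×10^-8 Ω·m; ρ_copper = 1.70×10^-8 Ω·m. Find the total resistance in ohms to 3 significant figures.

Segment 1: A = π(d/2)² = π(1.7350e-03 m)² = 9.457e-06 m²
R₁ = ρL/A = (2.60×10^-8)(23.2)/(9.457e-06) = 0.06378 Ω
R₂ = (1.70×10^-8)(30.7)/(9.457e-06) = 0.05519 Ω
R = R₁ + R₂ = 0.119 Ω

0.119 Ω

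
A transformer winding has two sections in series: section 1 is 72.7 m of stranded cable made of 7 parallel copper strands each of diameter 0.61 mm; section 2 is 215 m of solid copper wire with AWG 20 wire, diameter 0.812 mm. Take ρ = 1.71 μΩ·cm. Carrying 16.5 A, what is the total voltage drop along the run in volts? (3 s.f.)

ρ = 1.71 μΩ·cm = 1.71×10^-8 Ω·m
Section 1: A_strand = π(3.0500e-04)² = 2.922e-07 m²; R₁ = ρL/(N·A_s) = (1.71×10^-8)(72.7)/(7×2.922e-07) = 0.6077 Ω
Section 2: A = π(0.812/2 mm)² = π(4.0600e-04 m)² = 5.178e-07 m²
R₂ = (1.71×10^-8)(215)/(5.178e-07) = 7.1 Ω
R = R₁ + R₂ = 7.707 Ω
V = IR = 16.5 × 7.707 = 127 V

127 V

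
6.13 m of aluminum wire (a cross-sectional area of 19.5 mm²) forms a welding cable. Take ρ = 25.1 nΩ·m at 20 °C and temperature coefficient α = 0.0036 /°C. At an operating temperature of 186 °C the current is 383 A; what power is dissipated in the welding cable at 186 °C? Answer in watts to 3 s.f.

1850 W

ρ = 25.1 nΩ·m = 2.51×10^-8 Ω·m
A = 19.5 mm² = 1.950e-05 m²
R₍20₎ = ρL/A = (2.51×10^-8)(6.13)/(1.950e-05) = 0.00789 Ω
R₍186₎ = R₍20₎(1 + αΔT) = 0.00789 × (1 + 0.0036×166) = 0.01261 Ω
P = I²R = (383)² × 0.01261 = 1850 W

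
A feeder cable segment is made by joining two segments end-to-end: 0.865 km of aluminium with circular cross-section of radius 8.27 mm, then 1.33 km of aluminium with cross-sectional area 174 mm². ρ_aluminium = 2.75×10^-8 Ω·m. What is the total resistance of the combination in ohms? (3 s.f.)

Segment 1: A = πr² = π(8.2700e-03 m)² = 2.149e-04 m²
R₁ = ρL/A = (2.75×10^-8)(865)/(2.149e-04) = 0.1107 Ω
Segment 2: A = 174 mm² = 1.740e-04 m²
R₂ = (2.75×10^-8)(1330)/(1.740e-04) = 0.2102 Ω
R = R₁ + R₂ = 0.321 Ω

0.321 Ω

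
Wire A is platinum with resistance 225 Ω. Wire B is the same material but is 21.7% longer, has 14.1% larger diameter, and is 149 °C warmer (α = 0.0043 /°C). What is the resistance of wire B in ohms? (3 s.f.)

345 Ω

R ∝ ρL/d² with ρ ∝ (1+αΔT), so R_B/R_A = (1 + 21.7/100) × (1 + 14.1/100)⁻² × (1 + 0.0043×149)
= 1.217 × 0.7681 × 1.641 = 1.534
R_B = 1.534 × 225 = 345 Ω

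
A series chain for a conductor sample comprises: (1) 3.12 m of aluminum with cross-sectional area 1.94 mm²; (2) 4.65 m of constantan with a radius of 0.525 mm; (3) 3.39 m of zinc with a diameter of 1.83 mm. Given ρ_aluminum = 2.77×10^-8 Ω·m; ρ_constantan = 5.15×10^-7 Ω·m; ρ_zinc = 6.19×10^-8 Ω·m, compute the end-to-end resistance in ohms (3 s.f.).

Seg 1: A = 1.94 mm² = 1.940e-06 m²
R_1 = (2.77×10^-8)(3.12)/(1.940e-06) = 0.04455 Ω
Seg 2: A = πr² = π(5.2500e-04 m)² = 8.659e-07 m²
R_2 = (5.15×10^-7)(4.65)/(8.659e-07) = 2.766 Ω
Seg 3: A = π(d/2)² = π(9.1500e-04 m)² = 2.630e-06 m²
R_3 = (6.19×10^-8)(3.39)/(2.630e-06) = 0.07978 Ω
R_total = R_1 + R_2 + R_3 = 2.89 Ω

2.89 Ω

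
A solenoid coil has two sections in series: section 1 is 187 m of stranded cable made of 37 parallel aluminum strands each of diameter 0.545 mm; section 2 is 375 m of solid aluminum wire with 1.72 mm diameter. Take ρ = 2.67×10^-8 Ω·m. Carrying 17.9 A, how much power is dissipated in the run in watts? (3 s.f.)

Section 1: A_strand = π(2.7250e-04)² = 2.333e-07 m²; R₁ = ρL/(N·A_s) = (2.67×10^-8)(187)/(37×2.333e-07) = 0.5785 Ω
Section 2: A = π(d/2)² = π(8.6000e-04 m)² = 2.324e-06 m²
R₂ = (2.67×10^-8)(375)/(2.324e-06) = 4.309 Ω
R = R₁ + R₂ = 4.888 Ω
P = I²R = (17.9)² × 4.888 = 1570 W

1570 W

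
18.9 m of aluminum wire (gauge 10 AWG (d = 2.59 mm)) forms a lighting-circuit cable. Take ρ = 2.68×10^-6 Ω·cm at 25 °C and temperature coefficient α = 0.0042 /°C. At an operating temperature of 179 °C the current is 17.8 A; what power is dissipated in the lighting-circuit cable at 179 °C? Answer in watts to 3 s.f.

ρ = 2.68×10^-6 Ω·cm = 2.68×10^-8 Ω·m
A = π(2.59/2 mm)² = π(1.2950e-03 m)² = 5.269e-06 m²
R₍25₎ = ρL/A = (2.68×10^-8)(18.9)/(5.269e-06) = 0.09614 Ω
R₍179₎ = R₍25₎(1 + αΔT) = 0.09614 × (1 + 0.0042×154) = 0.1583 Ω
P = I²R = (17.8)² × 0.1583 = 50.2 W

50.2 W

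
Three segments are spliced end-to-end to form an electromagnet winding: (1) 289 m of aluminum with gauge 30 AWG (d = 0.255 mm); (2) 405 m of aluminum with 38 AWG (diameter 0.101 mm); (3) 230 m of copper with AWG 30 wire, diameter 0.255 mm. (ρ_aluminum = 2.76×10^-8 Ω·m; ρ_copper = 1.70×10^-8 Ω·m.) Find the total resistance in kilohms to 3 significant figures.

1.63 kΩ

Seg 1: A = π(0.255/2 mm)² = π(1.2750e-04 m)² = 5.107e-08 m²
R_1 = (2.76×10^-8)(289)/(5.107e-08) = 156.2 Ω
Seg 2: A = π(0.101/2 mm)² = π(5.0500e-05 m)² = 8.012e-09 m²
R_2 = (2.76×10^-8)(405)/(8.012e-09) = 1395 Ω
Seg 3: A = π(0.255/2 mm)² = π(1.2750e-04 m)² = 5.107e-08 m²
R_3 = (1.70×10^-8)(230)/(5.107e-08) = 76.56 Ω
R_total = R_1 + R_2 + R_3 = 1.63 kΩ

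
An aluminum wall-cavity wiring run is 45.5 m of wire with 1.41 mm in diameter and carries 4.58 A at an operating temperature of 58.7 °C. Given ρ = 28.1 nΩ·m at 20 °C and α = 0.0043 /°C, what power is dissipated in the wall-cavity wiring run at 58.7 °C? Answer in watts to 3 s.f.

20.0 W

ρ = 28.1 nΩ·m = 2.81×10^-8 Ω·m
A = π(d/2)² = π(7.0500e-04 m)² = 1.561e-06 m²
R₍20₎ = ρL/A = (2.81×10^-8)(45.5)/(1.561e-06) = 0.8188 Ω
R₍58.7₎ = R₍20₎(1 + αΔT) = 0.8188 × (1 + 0.0043×38.7) = 0.9551 Ω
P = I²R = (4.58)² × 0.9551 = 20.0 W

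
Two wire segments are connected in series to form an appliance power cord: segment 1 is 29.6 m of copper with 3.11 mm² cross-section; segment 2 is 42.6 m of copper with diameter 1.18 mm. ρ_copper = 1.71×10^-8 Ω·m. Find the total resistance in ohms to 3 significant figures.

0.829 Ω

Segment 1: A = 3.11 mm² = 3.110e-06 m²
R₁ = ρL/A = (1.71×10^-8)(29.6)/(3.110e-06) = 0.1628 Ω
Segment 2: A = π(d/2)² = π(5.9000e-04 m)² = 1.094e-06 m²
R₂ = (1.71×10^-8)(42.6)/(1.094e-06) = 0.6661 Ω
R = R₁ + R₂ = 0.829 Ω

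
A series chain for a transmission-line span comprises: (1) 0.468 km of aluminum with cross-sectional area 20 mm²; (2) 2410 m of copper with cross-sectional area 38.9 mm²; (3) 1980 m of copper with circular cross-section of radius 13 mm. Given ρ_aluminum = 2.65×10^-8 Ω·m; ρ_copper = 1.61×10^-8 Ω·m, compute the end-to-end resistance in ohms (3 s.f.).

Seg 1: A = 20 mm² = 2.000e-05 m²
R_1 = (2.65×10^-8)(468)/(2.000e-05) = 0.6201 Ω
Seg 2: A = 38.9 mm² = 3.890e-05 m²
R_2 = (1.61×10^-8)(2410)/(3.890e-05) = 0.9975 Ω
Seg 3: A = πr² = π(1.3000e-02 m)² = 5.309e-04 m²
R_3 = (1.61×10^-8)(1980)/(5.309e-04) = 0.06004 Ω
R_total = R_1 + R_2 + R_3 = 1.68 Ω

1.68 Ω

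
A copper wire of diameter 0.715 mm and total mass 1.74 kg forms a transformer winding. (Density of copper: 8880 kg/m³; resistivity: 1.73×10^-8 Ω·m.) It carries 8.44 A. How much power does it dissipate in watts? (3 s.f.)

A = π(d/2)² = π(3.5750e-04 m)² = 4.0152e-07 m²
L = m/(density·A) = 1.74/(8880×4.0152e-07) = 488 m
R = ρL/A = (1.73×10^-8)(488)/(4.0152e-07) = 21.03 Ω
P = I²R = (8.44)² × 21.03 = 1500 W

1500 W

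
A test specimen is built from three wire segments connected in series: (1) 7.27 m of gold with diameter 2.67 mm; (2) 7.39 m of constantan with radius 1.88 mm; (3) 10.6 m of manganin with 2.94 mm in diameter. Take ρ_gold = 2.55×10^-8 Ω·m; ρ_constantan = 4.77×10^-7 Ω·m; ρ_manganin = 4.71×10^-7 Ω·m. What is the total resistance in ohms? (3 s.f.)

Seg 1: A = π(d/2)² = π(1.3350e-03 m)² = 5.599e-06 m²
R_1 = (2.55×10^-8)(7.27)/(5.599e-06) = 0.03311 Ω
Seg 2: A = πr² = π(1.8800e-03 m)² = 1.110e-05 m²
R_2 = (4.77×10^-7)(7.39)/(1.110e-05) = 0.3175 Ω
Seg 3: A = π(d/2)² = π(1.4700e-03 m)² = 6.789e-06 m²
R_3 = (4.71×10^-7)(10.6)/(6.789e-06) = 0.7354 Ω
R_total = R_1 + R_2 + R_3 = 1.09 Ω

1.09 Ω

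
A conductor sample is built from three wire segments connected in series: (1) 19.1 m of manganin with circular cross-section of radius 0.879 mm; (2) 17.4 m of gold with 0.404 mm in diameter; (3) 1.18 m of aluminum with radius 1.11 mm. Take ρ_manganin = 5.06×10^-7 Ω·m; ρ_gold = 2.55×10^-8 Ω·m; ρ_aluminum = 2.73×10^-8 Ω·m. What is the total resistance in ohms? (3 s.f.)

7.45 Ω

Seg 1: A = πr² = π(8.7900e-04 m)² = 2.427e-06 m²
R_1 = (5.06×10^-7)(19.1)/(2.427e-06) = 3.982 Ω
Seg 2: A = π(d/2)² = π(2.0200e-04 m)² = 1.282e-07 m²
R_2 = (2.55×10^-8)(17.4)/(1.282e-07) = 3.461 Ω
Seg 3: A = πr² = π(1.1100e-03 m)² = 3.871e-06 m²
R_3 = (2.73×10^-8)(1.18)/(3.871e-06) = 0.008322 Ω
R_total = R_1 + R_2 + R_3 = 7.45 Ω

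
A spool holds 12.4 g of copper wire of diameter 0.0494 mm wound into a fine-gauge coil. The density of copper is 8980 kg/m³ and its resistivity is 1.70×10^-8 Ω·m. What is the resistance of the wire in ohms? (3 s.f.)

A = π(d/2)² = π(2.4700e-05 m)² = 1.9167e-09 m²
L = m/(density·A) = 0.0124/(8980×1.9167e-09) = 720.4 m
R = ρL/A = (1.70×10^-8)(720.4)/(1.9167e-09) = 6390 Ω

6390 Ω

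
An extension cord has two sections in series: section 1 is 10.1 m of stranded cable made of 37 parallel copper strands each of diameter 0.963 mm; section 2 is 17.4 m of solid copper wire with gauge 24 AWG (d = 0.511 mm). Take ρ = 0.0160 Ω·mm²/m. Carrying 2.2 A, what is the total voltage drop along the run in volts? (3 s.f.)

ρ = 0.0160 Ω·mm²/m = 1.60×10^-8 Ω·m
Section 1: A_strand = π(4.8150e-04)² = 7.284e-07 m²; R₁ = ρL/(N·A_s) = (1.60×10^-8)(10.1)/(37×7.284e-07) = 0.005996 Ω
Section 2: A = π(0.511/2 mm)² = π(2.5550e-04 m)² = 2.051e-07 m²
R₂ = (1.60×10^-8)(17.4)/(2.051e-07) = 1.357 Ω
R = R₁ + R₂ = 1.363 Ω
V = IR = 2.2 × 1.363 = 3.00 V

3.00 V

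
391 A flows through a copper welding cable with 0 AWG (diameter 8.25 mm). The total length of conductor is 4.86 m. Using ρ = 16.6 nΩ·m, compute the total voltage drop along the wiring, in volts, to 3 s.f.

ρ = 16.6 nΩ·m = 1.66×10^-8 Ω·m
A = π(8.25/2 mm)² = π(4.1250e-03 m)² = 5.346e-05 m²
R = ρL/A = (1.66×10^-8)(4.86)/(5.346e-05) = 0.001509 Ω
V = IR = 391 × 0.001509 = 0.590 V

0.590 V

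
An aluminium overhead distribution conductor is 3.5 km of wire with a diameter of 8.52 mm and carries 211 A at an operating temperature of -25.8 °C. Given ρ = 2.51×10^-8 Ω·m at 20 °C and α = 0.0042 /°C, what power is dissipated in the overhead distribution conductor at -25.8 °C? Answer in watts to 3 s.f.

A = π(d/2)² = π(4.2600e-03 m)² = 5.701e-05 m²
R₍20₎ = ρL/A = (2.51×10^-8)(3500)/(5.701e-05) = 1.541 Ω
R₍-25.8₎ = R₍20₎(1 + αΔT) = 1.541 × (1 + 0.0042×-45.8) = 1.244 Ω
P = I²R = (211)² × 1.244 = 55400 W

55400 W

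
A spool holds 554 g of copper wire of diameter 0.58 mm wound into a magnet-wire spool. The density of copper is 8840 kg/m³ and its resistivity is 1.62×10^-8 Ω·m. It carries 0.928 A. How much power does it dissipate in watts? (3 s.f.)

A = π(d/2)² = π(2.9000e-04 m)² = 2.6421e-07 m²
L = m/(density·A) = 0.554/(8840×2.6421e-07) = 237.2 m
R = ρL/A = (1.62×10^-8)(237.2)/(2.6421e-07) = 14.54 Ω
P = I²R = (0.928)² × 14.54 = 12.5 W

12.5 W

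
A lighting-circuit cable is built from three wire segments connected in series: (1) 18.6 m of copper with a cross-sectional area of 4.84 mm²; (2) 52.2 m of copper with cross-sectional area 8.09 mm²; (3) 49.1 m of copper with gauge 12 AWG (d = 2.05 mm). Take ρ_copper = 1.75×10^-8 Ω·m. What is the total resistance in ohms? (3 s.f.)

Seg 1: A = 4.84 mm² = 4.840e-06 m²
R_1 = (1.75×10^-8)(18.6)/(4.840e-06) = 0.06725 Ω
Seg 2: A = 8.09 mm² = 8.090e-06 m²
R_2 = (1.75×10^-8)(52.2)/(8.090e-06) = 0.1129 Ω
Seg 3: A = π(2.05/2 mm)² = π(1.0250e-03 m)² = 3.301e-06 m²
R_3 = (1.75×10^-8)(49.1)/(3.301e-06) = 0.2603 Ω
R_total = R_1 + R_2 + R_3 = 0.440 Ω

0.440 Ω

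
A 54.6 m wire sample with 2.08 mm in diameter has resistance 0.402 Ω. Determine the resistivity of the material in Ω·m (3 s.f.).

2.50×10^-8 Ω·m

A = π(d/2)² = π(1.0400e-03 m)² = 3.398e-06 m²
ρ = RA/L = (0.402)(3.398e-06)/(54.6) = 2.50×10^-8 Ω·m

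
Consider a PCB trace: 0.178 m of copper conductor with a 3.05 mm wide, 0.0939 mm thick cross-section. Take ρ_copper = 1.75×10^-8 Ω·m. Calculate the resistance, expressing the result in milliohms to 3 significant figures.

10.9 mΩ

A = 3.05 × 0.0939 mm² = 0.286 mm² = 2.864e-07 m²
R = ρL/A = (1.75×10^-8)(0.178 m)/(2.864e-07 m²) = 10.9 mΩ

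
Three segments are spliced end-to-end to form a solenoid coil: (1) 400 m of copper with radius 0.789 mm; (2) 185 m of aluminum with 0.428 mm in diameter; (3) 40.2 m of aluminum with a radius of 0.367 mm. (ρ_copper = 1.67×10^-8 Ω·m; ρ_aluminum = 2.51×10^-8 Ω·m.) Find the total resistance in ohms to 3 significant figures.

38.1 Ω

Seg 1: A = πr² = π(7.8900e-04 m)² = 1.956e-06 m²
R_1 = (1.67×10^-8)(400)/(1.956e-06) = 3.416 Ω
Seg 2: A = π(d/2)² = π(2.1400e-04 m)² = 1.439e-07 m²
R_2 = (2.51×10^-8)(185)/(1.439e-07) = 32.28 Ω
Seg 3: A = πr² = π(3.6700e-04 m)² = 4.231e-07 m²
R_3 = (2.51×10^-8)(40.2)/(4.231e-07) = 2.385 Ω
R_total = R_1 + R_2 + R_3 = 38.1 Ω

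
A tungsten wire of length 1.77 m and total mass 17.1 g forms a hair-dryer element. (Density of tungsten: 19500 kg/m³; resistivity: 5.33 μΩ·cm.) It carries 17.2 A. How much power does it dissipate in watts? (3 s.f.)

56.3 W

ρ = 5.33 μΩ·cm = 5.33×10^-8 Ω·m
A = m/(density·L) = 0.0171/(19500×1.77) = 4.9544e-07 m²
R = ρL/A = (5.33×10^-8)(1.77)/(4.9544e-07) = 0.1904 Ω
P = I²R = (17.2)² × 0.1904 = 56.3 W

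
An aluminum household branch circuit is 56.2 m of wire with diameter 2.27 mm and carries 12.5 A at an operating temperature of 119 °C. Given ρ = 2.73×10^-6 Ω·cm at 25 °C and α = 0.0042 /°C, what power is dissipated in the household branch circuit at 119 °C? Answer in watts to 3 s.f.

ρ = 2.73×10^-6 Ω·cm = 2.73×10^-8 Ω·m
A = π(d/2)² = π(1.1350e-03 m)² = 4.047e-06 m²
R₍25₎ = ρL/A = (2.73×10^-8)(56.2)/(4.047e-06) = 0.3791 Ω
R₍119₎ = R₍25₎(1 + αΔT) = 0.3791 × (1 + 0.0042×94) = 0.5288 Ω
P = I²R = (12.5)² × 0.5288 = 82.6 W

82.6 W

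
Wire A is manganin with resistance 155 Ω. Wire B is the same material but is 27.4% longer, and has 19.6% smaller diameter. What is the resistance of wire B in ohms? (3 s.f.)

R ∝ L/d², so R_B/R_A = (1 + 27.4/100) × (1 − 19.6/100)⁻²
= 1.274 × 1.547 = 1.971
R_B = 1.971 × 155 = 305 Ω

305 Ω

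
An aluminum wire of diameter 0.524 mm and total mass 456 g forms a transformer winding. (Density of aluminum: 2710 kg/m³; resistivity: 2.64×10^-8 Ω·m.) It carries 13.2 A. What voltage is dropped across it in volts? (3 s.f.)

A = π(d/2)² = π(2.6200e-04 m)² = 2.1565e-07 m²
L = m/(density·A) = 0.456/(2710×2.1565e-07) = 780.3 m
R = ρL/A = (2.64×10^-8)(780.3)/(2.1565e-07) = 95.52 Ω
V = IR = 13.2 × 95.52 = 1260 V

1260 V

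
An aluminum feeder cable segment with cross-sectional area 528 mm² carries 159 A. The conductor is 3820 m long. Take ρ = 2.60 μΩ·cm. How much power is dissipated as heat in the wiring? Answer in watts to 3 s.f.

ρ = 2.60 μΩ·cm = 2.60×10^-8 Ω·m
A = 528 mm² = 5.280e-04 m²
R = ρL/A = (2.60×10^-8)(3820)/(5.280e-04) = 0.1881 Ω
P = I²R = (159)² × 0.1881 = 4760 W

4760 W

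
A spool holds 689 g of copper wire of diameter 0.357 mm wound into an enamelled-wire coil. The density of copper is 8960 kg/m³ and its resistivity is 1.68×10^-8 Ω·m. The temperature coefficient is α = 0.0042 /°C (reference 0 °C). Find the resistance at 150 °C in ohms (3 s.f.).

A = π(d/2)² = π(1.7850e-04 m)² = 1.0010e-07 m²
L = m/(density·A) = 0.689/(8960×1.0010e-07) = 768.2 m
R = ρL/A = (1.68×10^-8)(768.2)/(1.0010e-07) = 128.9 Ω
R(150 °C) = 128.9 × (1 + 0.0042×150) = 210 Ω

210 Ω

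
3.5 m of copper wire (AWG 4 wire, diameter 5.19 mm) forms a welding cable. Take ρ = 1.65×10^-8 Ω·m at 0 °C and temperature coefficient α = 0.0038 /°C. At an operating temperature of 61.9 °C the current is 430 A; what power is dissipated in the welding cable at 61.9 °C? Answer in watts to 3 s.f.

623 W

A = π(5.19/2 mm)² = π(2.5950e-03 m)² = 2.116e-05 m²
R₍0₎ = ρL/A = (1.65×10^-8)(3.5)/(2.116e-05) = 0.00273 Ω
R₍61.9₎ = R₍0₎(1 + αΔT) = 0.00273 × (1 + 0.0038×61.9) = 0.003372 Ω
P = I²R = (430)² × 0.003372 = 623 W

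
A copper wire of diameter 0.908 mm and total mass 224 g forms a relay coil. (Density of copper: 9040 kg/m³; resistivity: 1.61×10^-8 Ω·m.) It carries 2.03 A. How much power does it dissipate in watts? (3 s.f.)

3.92 W

A = π(d/2)² = π(4.5400e-04 m)² = 6.4753e-07 m²
L = m/(density·A) = 0.224/(9040×6.4753e-07) = 38.27 m
R = ρL/A = (1.61×10^-8)(38.27)/(6.4753e-07) = 0.9514 Ω
P = I²R = (2.03)² × 0.9514 = 3.92 W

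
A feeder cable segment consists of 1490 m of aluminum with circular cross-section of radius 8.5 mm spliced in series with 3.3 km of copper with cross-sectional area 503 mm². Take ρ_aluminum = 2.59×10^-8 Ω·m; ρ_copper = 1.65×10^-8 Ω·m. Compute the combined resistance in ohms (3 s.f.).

0.278 Ω

Segment 1: A = πr² = π(8.5000e-03 m)² = 2.270e-04 m²
R₁ = ρL/A = (2.59×10^-8)(1490)/(2.270e-04) = 0.17 Ω
Segment 2: A = 503 mm² = 5.030e-04 m²
R₂ = (1.65×10^-8)(3300)/(5.030e-04) = 0.1083 Ω
R = R₁ + R₂ = 0.278 Ω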